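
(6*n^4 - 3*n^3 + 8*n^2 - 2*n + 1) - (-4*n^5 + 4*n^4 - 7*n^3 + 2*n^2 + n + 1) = 4*n^5 + 2*n^4 + 4*n^3 + 6*n^2 - 3*n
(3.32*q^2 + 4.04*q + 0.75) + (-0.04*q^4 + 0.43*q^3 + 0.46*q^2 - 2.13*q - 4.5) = -0.04*q^4 + 0.43*q^3 + 3.78*q^2 + 1.91*q - 3.75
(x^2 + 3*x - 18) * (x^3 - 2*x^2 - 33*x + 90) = x^5 + x^4 - 57*x^3 + 27*x^2 + 864*x - 1620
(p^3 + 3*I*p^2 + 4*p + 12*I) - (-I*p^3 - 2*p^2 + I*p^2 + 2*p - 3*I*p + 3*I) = p^3 + I*p^3 + 2*p^2 + 2*I*p^2 + 2*p + 3*I*p + 9*I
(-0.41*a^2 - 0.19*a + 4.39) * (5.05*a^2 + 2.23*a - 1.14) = -2.0705*a^4 - 1.8738*a^3 + 22.2132*a^2 + 10.0063*a - 5.0046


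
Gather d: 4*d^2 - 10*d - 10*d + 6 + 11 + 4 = 4*d^2 - 20*d + 21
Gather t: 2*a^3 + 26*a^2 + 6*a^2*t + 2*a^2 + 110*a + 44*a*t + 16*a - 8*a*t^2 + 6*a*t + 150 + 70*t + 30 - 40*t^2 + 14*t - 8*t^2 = 2*a^3 + 28*a^2 + 126*a + t^2*(-8*a - 48) + t*(6*a^2 + 50*a + 84) + 180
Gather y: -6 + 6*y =6*y - 6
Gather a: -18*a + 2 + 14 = 16 - 18*a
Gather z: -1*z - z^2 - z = -z^2 - 2*z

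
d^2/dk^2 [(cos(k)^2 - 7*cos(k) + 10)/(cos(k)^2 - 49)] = (-236*(1 - cos(k)^2)^2 + 7*cos(k)^5 + 2044*cos(k)^3 - 11682*cos(k)^2 + 14749*cos(k) + 6018)/((cos(k) - 7)^3*(cos(k) + 7)^3)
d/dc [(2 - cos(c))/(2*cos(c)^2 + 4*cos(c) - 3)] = (8*cos(c) - cos(2*c) + 4)*sin(c)/(4*cos(c) + cos(2*c) - 2)^2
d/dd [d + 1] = 1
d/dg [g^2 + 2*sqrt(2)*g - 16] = 2*g + 2*sqrt(2)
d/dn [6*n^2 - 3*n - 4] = 12*n - 3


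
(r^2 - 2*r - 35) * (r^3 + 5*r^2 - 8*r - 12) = r^5 + 3*r^4 - 53*r^3 - 171*r^2 + 304*r + 420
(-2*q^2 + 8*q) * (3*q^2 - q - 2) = -6*q^4 + 26*q^3 - 4*q^2 - 16*q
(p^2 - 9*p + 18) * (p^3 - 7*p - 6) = p^5 - 9*p^4 + 11*p^3 + 57*p^2 - 72*p - 108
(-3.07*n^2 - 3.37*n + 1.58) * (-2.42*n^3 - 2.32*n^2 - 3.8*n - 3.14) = 7.4294*n^5 + 15.2778*n^4 + 15.6608*n^3 + 18.7802*n^2 + 4.5778*n - 4.9612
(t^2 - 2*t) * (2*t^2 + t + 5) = 2*t^4 - 3*t^3 + 3*t^2 - 10*t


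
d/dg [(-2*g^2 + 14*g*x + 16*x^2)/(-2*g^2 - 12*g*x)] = x*(13*g^2 + 16*g*x + 48*x^2)/(g^2*(g^2 + 12*g*x + 36*x^2))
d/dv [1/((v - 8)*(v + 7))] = (1 - 2*v)/(v^4 - 2*v^3 - 111*v^2 + 112*v + 3136)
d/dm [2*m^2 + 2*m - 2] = 4*m + 2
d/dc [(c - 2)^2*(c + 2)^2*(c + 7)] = 5*c^4 + 28*c^3 - 24*c^2 - 112*c + 16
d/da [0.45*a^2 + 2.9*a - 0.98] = 0.9*a + 2.9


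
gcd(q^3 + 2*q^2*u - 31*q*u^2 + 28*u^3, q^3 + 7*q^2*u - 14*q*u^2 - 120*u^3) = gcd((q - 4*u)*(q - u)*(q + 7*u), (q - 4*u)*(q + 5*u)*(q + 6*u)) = q - 4*u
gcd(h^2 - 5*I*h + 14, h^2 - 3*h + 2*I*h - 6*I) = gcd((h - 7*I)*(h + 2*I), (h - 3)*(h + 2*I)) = h + 2*I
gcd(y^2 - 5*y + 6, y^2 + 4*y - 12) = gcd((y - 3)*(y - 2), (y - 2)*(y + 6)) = y - 2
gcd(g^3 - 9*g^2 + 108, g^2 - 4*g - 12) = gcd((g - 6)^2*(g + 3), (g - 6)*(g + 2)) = g - 6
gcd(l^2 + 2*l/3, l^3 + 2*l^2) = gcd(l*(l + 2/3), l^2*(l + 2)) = l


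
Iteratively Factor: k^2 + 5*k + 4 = (k + 4)*(k + 1)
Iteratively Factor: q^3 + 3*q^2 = (q)*(q^2 + 3*q) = q^2*(q + 3)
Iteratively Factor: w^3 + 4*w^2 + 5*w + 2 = (w + 1)*(w^2 + 3*w + 2) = (w + 1)*(w + 2)*(w + 1)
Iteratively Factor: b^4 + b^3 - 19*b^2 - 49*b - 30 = (b - 5)*(b^3 + 6*b^2 + 11*b + 6) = (b - 5)*(b + 3)*(b^2 + 3*b + 2) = (b - 5)*(b + 1)*(b + 3)*(b + 2)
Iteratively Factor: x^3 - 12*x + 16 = (x + 4)*(x^2 - 4*x + 4) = (x - 2)*(x + 4)*(x - 2)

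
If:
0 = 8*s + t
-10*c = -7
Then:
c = 7/10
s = -t/8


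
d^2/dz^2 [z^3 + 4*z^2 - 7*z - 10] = 6*z + 8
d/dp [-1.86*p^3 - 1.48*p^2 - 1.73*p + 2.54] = -5.58*p^2 - 2.96*p - 1.73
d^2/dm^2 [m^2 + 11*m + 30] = 2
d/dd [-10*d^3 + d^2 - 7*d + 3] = -30*d^2 + 2*d - 7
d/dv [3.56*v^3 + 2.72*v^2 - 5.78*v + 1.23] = 10.68*v^2 + 5.44*v - 5.78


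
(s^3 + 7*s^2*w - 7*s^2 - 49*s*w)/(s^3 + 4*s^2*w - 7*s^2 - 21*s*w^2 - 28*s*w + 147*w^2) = s/(s - 3*w)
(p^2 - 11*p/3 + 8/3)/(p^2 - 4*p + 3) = (p - 8/3)/(p - 3)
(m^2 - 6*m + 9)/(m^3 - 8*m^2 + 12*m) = (m^2 - 6*m + 9)/(m*(m^2 - 8*m + 12))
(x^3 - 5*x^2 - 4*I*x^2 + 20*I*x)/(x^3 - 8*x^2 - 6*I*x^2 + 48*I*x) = (x^2 - 5*x - 4*I*x + 20*I)/(x^2 - 8*x - 6*I*x + 48*I)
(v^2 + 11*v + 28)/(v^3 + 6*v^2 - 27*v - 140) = 1/(v - 5)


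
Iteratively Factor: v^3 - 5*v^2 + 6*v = (v - 2)*(v^2 - 3*v) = (v - 3)*(v - 2)*(v)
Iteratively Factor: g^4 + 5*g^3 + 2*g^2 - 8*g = (g + 2)*(g^3 + 3*g^2 - 4*g) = g*(g + 2)*(g^2 + 3*g - 4) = g*(g - 1)*(g + 2)*(g + 4)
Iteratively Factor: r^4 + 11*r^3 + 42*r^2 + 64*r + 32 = (r + 4)*(r^3 + 7*r^2 + 14*r + 8) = (r + 1)*(r + 4)*(r^2 + 6*r + 8) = (r + 1)*(r + 4)^2*(r + 2)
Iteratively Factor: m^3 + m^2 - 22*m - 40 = (m - 5)*(m^2 + 6*m + 8) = (m - 5)*(m + 2)*(m + 4)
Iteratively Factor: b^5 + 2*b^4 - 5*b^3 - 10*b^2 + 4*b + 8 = (b + 2)*(b^4 - 5*b^2 + 4) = (b - 2)*(b + 2)*(b^3 + 2*b^2 - b - 2) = (b - 2)*(b + 1)*(b + 2)*(b^2 + b - 2) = (b - 2)*(b - 1)*(b + 1)*(b + 2)*(b + 2)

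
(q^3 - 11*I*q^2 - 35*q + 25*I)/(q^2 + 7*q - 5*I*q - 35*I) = (q^2 - 6*I*q - 5)/(q + 7)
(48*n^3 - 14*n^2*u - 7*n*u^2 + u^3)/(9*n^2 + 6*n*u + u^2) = (16*n^2 - 10*n*u + u^2)/(3*n + u)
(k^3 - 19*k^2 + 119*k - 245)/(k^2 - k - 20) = (k^2 - 14*k + 49)/(k + 4)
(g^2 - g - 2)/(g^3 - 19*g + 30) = (g + 1)/(g^2 + 2*g - 15)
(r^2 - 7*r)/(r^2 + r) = (r - 7)/(r + 1)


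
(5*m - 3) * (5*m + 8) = 25*m^2 + 25*m - 24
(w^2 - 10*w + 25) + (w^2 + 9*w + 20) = 2*w^2 - w + 45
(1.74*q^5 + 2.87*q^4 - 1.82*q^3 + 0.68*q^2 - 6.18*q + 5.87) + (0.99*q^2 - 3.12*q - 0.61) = 1.74*q^5 + 2.87*q^4 - 1.82*q^3 + 1.67*q^2 - 9.3*q + 5.26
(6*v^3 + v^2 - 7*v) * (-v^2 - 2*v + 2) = -6*v^5 - 13*v^4 + 17*v^3 + 16*v^2 - 14*v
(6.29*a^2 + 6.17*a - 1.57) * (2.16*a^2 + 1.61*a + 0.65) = 13.5864*a^4 + 23.4541*a^3 + 10.631*a^2 + 1.4828*a - 1.0205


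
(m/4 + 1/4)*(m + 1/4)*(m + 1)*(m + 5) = m^4/4 + 29*m^3/16 + 51*m^2/16 + 31*m/16 + 5/16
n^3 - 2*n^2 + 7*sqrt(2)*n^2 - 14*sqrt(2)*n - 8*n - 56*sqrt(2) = (n - 4)*(n + 2)*(n + 7*sqrt(2))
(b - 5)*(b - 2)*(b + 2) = b^3 - 5*b^2 - 4*b + 20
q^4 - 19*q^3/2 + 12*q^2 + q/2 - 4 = (q - 8)*(q - 1)^2*(q + 1/2)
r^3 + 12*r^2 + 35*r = r*(r + 5)*(r + 7)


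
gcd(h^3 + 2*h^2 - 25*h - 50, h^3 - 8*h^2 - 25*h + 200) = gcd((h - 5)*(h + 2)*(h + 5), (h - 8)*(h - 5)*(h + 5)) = h^2 - 25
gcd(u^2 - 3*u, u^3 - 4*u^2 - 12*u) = u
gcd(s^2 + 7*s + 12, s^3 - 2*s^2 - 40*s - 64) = s + 4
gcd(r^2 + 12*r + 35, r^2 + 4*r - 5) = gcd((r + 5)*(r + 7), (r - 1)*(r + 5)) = r + 5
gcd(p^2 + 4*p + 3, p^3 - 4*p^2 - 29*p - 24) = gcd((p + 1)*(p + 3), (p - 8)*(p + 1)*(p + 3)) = p^2 + 4*p + 3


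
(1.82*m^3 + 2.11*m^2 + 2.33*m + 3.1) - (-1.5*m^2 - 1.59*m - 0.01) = 1.82*m^3 + 3.61*m^2 + 3.92*m + 3.11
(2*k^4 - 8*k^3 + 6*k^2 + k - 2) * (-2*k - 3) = -4*k^5 + 10*k^4 + 12*k^3 - 20*k^2 + k + 6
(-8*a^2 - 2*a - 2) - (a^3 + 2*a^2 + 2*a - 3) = -a^3 - 10*a^2 - 4*a + 1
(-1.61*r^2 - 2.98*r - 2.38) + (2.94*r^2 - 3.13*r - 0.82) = 1.33*r^2 - 6.11*r - 3.2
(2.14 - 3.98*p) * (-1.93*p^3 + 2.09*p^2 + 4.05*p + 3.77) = 7.6814*p^4 - 12.4484*p^3 - 11.6464*p^2 - 6.3376*p + 8.0678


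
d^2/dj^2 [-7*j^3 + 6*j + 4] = -42*j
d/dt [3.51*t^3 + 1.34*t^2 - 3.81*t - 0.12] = 10.53*t^2 + 2.68*t - 3.81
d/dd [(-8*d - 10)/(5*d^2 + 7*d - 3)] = 2*(20*d^2 + 50*d + 47)/(25*d^4 + 70*d^3 + 19*d^2 - 42*d + 9)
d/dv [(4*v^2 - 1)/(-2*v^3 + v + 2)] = (8*v*(-2*v^3 + v + 2) + (4*v^2 - 1)*(6*v^2 - 1))/(-2*v^3 + v + 2)^2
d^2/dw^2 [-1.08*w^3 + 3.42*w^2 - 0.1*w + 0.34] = 6.84 - 6.48*w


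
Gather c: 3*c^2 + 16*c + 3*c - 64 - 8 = 3*c^2 + 19*c - 72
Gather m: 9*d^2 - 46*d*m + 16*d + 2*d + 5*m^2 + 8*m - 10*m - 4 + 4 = 9*d^2 + 18*d + 5*m^2 + m*(-46*d - 2)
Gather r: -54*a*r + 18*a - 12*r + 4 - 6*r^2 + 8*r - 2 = 18*a - 6*r^2 + r*(-54*a - 4) + 2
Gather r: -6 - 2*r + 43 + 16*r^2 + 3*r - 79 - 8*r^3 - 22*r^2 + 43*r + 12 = -8*r^3 - 6*r^2 + 44*r - 30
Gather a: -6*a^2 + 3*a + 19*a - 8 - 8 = -6*a^2 + 22*a - 16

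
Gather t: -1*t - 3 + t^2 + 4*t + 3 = t^2 + 3*t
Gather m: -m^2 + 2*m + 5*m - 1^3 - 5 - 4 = -m^2 + 7*m - 10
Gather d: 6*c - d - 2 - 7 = 6*c - d - 9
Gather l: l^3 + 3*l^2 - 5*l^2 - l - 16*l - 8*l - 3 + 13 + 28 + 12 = l^3 - 2*l^2 - 25*l + 50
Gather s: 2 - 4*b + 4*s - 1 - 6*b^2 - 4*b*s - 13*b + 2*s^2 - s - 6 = -6*b^2 - 17*b + 2*s^2 + s*(3 - 4*b) - 5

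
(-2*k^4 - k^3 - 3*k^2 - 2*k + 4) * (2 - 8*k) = 16*k^5 + 4*k^4 + 22*k^3 + 10*k^2 - 36*k + 8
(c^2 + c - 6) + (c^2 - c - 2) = 2*c^2 - 8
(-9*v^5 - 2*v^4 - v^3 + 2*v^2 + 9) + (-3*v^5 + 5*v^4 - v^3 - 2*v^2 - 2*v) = -12*v^5 + 3*v^4 - 2*v^3 - 2*v + 9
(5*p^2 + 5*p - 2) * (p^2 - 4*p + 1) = 5*p^4 - 15*p^3 - 17*p^2 + 13*p - 2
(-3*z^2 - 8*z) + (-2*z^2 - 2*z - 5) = -5*z^2 - 10*z - 5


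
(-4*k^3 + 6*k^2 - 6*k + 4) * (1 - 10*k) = 40*k^4 - 64*k^3 + 66*k^2 - 46*k + 4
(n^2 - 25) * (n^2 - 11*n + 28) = n^4 - 11*n^3 + 3*n^2 + 275*n - 700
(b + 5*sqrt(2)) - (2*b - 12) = -b + 5*sqrt(2) + 12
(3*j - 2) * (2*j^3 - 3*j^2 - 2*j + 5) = 6*j^4 - 13*j^3 + 19*j - 10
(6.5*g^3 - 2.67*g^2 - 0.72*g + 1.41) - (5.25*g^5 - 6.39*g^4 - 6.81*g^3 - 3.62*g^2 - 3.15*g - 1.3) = -5.25*g^5 + 6.39*g^4 + 13.31*g^3 + 0.95*g^2 + 2.43*g + 2.71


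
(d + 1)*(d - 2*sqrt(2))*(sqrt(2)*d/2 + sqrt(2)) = sqrt(2)*d^3/2 - 2*d^2 + 3*sqrt(2)*d^2/2 - 6*d + sqrt(2)*d - 4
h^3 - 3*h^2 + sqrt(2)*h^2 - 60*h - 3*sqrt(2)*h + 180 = (h - 3)*(h - 5*sqrt(2))*(h + 6*sqrt(2))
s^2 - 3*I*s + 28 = (s - 7*I)*(s + 4*I)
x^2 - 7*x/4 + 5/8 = (x - 5/4)*(x - 1/2)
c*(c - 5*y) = c^2 - 5*c*y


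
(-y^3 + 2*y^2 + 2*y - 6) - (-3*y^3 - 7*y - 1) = 2*y^3 + 2*y^2 + 9*y - 5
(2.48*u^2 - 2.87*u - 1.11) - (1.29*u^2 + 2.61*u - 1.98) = 1.19*u^2 - 5.48*u + 0.87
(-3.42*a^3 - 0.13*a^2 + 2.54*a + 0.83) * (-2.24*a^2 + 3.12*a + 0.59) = 7.6608*a^5 - 10.3792*a^4 - 8.113*a^3 + 5.9889*a^2 + 4.0882*a + 0.4897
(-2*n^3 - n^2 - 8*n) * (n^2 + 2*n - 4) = -2*n^5 - 5*n^4 - 2*n^3 - 12*n^2 + 32*n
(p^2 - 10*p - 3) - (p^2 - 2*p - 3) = -8*p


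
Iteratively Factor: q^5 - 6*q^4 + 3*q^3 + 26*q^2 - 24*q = (q + 2)*(q^4 - 8*q^3 + 19*q^2 - 12*q) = (q - 3)*(q + 2)*(q^3 - 5*q^2 + 4*q) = (q - 3)*(q - 1)*(q + 2)*(q^2 - 4*q) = (q - 4)*(q - 3)*(q - 1)*(q + 2)*(q)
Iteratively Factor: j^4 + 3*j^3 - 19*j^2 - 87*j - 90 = (j - 5)*(j^3 + 8*j^2 + 21*j + 18) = (j - 5)*(j + 3)*(j^2 + 5*j + 6) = (j - 5)*(j + 3)^2*(j + 2)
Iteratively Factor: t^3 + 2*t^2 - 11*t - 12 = (t - 3)*(t^2 + 5*t + 4) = (t - 3)*(t + 1)*(t + 4)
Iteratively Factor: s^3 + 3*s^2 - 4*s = (s + 4)*(s^2 - s) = (s - 1)*(s + 4)*(s)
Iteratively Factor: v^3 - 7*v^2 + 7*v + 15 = (v + 1)*(v^2 - 8*v + 15) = (v - 3)*(v + 1)*(v - 5)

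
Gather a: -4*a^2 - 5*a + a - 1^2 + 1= -4*a^2 - 4*a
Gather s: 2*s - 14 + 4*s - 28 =6*s - 42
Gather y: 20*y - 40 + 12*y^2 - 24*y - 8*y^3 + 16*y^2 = -8*y^3 + 28*y^2 - 4*y - 40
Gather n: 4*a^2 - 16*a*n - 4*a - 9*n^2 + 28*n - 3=4*a^2 - 4*a - 9*n^2 + n*(28 - 16*a) - 3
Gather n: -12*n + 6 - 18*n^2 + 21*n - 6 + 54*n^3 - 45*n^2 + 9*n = 54*n^3 - 63*n^2 + 18*n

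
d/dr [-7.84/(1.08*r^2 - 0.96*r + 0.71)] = (16.9344*r - 7.5264)/(1.08*r^2 - 0.96*r + 0.71)^2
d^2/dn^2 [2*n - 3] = 0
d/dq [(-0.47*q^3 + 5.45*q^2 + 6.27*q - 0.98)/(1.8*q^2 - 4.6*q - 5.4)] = (-0.846*q^4 + 4.324*q^3 - 28.742*q^2 - 55.332*q - 38.366)/(3.24*q^4 - 16.56*q^3 + 1.72*q^2 + 49.68*q + 29.16)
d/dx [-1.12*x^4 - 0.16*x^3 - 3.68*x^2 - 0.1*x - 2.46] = -4.48*x^3 - 0.48*x^2 - 7.36*x - 0.1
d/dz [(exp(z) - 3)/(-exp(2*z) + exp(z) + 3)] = ((exp(z) - 3)*(2*exp(z) - 1) - exp(2*z) + exp(z) + 3)*exp(z)/(-exp(2*z) + exp(z) + 3)^2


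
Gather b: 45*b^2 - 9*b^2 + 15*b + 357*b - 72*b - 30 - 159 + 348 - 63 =36*b^2 + 300*b + 96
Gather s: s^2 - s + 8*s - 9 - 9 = s^2 + 7*s - 18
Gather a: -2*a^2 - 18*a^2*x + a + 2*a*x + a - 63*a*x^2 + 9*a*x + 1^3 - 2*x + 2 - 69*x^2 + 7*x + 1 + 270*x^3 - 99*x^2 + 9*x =a^2*(-18*x - 2) + a*(-63*x^2 + 11*x + 2) + 270*x^3 - 168*x^2 + 14*x + 4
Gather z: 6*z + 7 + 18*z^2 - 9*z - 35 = 18*z^2 - 3*z - 28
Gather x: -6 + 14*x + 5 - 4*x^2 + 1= -4*x^2 + 14*x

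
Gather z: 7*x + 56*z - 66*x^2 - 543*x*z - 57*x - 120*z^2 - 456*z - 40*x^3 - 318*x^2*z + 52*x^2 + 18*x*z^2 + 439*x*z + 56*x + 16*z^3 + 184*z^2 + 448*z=-40*x^3 - 14*x^2 + 6*x + 16*z^3 + z^2*(18*x + 64) + z*(-318*x^2 - 104*x + 48)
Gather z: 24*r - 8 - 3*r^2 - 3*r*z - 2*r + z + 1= -3*r^2 + 22*r + z*(1 - 3*r) - 7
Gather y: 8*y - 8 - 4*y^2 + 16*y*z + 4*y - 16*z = -4*y^2 + y*(16*z + 12) - 16*z - 8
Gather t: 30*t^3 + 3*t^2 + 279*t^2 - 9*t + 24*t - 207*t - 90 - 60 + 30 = 30*t^3 + 282*t^2 - 192*t - 120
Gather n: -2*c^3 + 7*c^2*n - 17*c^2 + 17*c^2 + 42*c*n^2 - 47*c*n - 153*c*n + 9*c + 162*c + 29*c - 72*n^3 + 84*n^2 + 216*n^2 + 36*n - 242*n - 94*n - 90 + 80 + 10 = -2*c^3 + 200*c - 72*n^3 + n^2*(42*c + 300) + n*(7*c^2 - 200*c - 300)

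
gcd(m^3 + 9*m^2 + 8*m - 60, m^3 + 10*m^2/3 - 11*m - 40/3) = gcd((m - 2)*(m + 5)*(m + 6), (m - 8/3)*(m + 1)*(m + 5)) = m + 5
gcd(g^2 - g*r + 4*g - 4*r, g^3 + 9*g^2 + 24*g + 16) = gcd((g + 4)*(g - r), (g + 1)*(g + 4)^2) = g + 4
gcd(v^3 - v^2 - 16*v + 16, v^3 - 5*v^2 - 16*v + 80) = v^2 - 16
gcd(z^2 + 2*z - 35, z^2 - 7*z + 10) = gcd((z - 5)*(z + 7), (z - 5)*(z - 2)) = z - 5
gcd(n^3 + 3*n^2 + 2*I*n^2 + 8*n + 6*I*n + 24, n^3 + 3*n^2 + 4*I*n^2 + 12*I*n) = n^2 + n*(3 + 4*I) + 12*I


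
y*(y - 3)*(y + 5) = y^3 + 2*y^2 - 15*y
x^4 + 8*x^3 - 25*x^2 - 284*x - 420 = (x - 6)*(x + 2)*(x + 5)*(x + 7)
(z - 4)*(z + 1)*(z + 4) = z^3 + z^2 - 16*z - 16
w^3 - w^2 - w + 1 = (w - 1)^2*(w + 1)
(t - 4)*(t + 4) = t^2 - 16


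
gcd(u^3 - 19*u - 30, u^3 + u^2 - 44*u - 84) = u + 2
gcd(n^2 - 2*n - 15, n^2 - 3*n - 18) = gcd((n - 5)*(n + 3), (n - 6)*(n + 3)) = n + 3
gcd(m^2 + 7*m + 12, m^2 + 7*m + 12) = m^2 + 7*m + 12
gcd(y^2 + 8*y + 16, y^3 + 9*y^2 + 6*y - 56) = y + 4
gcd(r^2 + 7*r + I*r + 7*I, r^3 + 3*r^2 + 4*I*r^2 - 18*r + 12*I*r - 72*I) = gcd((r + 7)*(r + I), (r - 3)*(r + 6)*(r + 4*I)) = 1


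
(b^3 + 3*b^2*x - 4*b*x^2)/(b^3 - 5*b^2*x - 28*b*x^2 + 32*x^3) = b/(b - 8*x)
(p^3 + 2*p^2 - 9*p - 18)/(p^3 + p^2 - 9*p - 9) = (p + 2)/(p + 1)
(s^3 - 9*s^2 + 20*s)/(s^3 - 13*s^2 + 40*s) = (s - 4)/(s - 8)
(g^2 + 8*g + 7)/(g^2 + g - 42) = (g + 1)/(g - 6)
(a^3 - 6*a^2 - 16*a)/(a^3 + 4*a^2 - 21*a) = (a^2 - 6*a - 16)/(a^2 + 4*a - 21)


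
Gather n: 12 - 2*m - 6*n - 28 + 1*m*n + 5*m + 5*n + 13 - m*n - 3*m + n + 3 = 0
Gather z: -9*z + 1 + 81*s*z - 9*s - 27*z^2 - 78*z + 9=-9*s - 27*z^2 + z*(81*s - 87) + 10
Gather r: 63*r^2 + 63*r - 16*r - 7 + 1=63*r^2 + 47*r - 6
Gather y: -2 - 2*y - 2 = -2*y - 4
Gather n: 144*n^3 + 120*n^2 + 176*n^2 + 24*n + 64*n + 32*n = 144*n^3 + 296*n^2 + 120*n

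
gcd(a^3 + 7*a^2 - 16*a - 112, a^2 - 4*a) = a - 4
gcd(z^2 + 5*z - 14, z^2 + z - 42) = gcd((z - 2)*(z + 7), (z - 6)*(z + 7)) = z + 7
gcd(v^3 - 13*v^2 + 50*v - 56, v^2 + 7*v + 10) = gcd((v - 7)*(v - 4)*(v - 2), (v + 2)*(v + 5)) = 1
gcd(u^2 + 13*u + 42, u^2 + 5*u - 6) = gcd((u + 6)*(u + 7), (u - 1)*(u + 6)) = u + 6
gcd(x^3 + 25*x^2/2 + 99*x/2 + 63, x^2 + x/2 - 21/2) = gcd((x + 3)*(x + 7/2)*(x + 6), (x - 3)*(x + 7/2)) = x + 7/2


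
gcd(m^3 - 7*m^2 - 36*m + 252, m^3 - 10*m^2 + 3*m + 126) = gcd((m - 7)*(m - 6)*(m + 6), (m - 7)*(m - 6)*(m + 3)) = m^2 - 13*m + 42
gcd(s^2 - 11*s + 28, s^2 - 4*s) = s - 4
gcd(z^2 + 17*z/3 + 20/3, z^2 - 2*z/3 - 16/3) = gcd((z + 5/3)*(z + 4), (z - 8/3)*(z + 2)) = 1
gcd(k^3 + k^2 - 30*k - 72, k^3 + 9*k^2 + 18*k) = k + 3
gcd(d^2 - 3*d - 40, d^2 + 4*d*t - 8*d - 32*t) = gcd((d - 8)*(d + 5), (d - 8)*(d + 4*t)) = d - 8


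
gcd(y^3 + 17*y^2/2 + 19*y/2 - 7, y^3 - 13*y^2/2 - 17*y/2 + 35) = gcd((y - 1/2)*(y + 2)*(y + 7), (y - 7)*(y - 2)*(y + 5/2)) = 1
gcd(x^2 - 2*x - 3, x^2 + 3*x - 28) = 1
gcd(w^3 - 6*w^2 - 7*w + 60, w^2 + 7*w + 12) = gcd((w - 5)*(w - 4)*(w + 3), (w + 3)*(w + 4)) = w + 3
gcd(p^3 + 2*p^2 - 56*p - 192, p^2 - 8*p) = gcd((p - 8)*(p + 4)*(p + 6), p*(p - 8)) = p - 8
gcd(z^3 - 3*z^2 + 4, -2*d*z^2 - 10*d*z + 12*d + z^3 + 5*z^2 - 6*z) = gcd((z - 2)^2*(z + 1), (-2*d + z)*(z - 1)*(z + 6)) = 1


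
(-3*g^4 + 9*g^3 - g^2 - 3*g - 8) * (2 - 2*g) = 6*g^5 - 24*g^4 + 20*g^3 + 4*g^2 + 10*g - 16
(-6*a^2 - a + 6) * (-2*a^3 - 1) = 12*a^5 + 2*a^4 - 12*a^3 + 6*a^2 + a - 6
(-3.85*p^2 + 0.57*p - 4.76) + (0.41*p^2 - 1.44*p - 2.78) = -3.44*p^2 - 0.87*p - 7.54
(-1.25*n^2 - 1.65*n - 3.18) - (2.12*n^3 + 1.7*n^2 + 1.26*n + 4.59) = -2.12*n^3 - 2.95*n^2 - 2.91*n - 7.77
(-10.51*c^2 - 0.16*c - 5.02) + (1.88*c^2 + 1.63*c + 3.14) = -8.63*c^2 + 1.47*c - 1.88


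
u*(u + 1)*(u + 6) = u^3 + 7*u^2 + 6*u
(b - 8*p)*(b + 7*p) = b^2 - b*p - 56*p^2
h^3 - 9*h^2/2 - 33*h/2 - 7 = (h - 7)*(h + 1/2)*(h + 2)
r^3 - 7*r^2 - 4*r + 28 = (r - 7)*(r - 2)*(r + 2)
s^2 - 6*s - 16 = (s - 8)*(s + 2)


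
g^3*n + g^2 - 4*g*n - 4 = (g - 2)*(g + 2)*(g*n + 1)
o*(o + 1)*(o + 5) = o^3 + 6*o^2 + 5*o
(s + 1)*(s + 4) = s^2 + 5*s + 4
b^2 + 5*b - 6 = (b - 1)*(b + 6)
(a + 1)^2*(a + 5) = a^3 + 7*a^2 + 11*a + 5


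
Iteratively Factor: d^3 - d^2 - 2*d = (d - 2)*(d^2 + d) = d*(d - 2)*(d + 1)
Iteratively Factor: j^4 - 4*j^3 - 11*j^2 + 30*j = (j + 3)*(j^3 - 7*j^2 + 10*j) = (j - 2)*(j + 3)*(j^2 - 5*j) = j*(j - 2)*(j + 3)*(j - 5)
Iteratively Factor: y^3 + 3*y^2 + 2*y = (y + 1)*(y^2 + 2*y) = y*(y + 1)*(y + 2)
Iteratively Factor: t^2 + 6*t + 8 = (t + 2)*(t + 4)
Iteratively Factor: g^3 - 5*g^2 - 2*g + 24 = (g - 3)*(g^2 - 2*g - 8) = (g - 4)*(g - 3)*(g + 2)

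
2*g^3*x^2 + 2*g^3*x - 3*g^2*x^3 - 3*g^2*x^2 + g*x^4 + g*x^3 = x*(-2*g + x)*(-g + x)*(g*x + g)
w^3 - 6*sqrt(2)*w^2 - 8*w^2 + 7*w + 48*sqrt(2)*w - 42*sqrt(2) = (w - 7)*(w - 1)*(w - 6*sqrt(2))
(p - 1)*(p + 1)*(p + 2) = p^3 + 2*p^2 - p - 2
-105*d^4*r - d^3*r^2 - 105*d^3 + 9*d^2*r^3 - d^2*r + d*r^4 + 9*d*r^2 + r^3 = (-3*d + r)*(5*d + r)*(7*d + r)*(d*r + 1)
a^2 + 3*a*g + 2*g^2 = (a + g)*(a + 2*g)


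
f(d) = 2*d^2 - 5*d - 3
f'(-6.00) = -29.00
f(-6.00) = 99.00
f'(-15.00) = -65.00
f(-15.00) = 522.00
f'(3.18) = 7.72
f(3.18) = 1.32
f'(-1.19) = -9.76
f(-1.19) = 5.78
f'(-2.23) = -13.92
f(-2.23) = 18.10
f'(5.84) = 18.36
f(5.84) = 36.01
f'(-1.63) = -11.52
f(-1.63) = 10.46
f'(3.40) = 8.60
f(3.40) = 3.12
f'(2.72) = 5.88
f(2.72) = -1.80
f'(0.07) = -4.72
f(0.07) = -3.34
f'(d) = 4*d - 5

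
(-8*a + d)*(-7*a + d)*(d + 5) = 56*a^2*d + 280*a^2 - 15*a*d^2 - 75*a*d + d^3 + 5*d^2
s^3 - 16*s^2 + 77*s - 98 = (s - 7)^2*(s - 2)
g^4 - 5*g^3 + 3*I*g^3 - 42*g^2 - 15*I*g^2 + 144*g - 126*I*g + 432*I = (g - 8)*(g - 3)*(g + 6)*(g + 3*I)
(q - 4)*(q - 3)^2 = q^3 - 10*q^2 + 33*q - 36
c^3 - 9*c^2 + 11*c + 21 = (c - 7)*(c - 3)*(c + 1)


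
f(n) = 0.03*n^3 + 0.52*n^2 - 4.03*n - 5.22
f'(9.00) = 12.62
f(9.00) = 22.50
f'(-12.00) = -3.55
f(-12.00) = 66.18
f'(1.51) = -2.25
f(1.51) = -10.02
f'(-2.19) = -5.88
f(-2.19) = 5.78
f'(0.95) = -2.96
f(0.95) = -8.55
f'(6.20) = 5.88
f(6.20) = -3.07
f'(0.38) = -3.62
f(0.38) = -6.67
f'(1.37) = -2.44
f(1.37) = -9.69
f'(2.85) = -0.33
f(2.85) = -11.79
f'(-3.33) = -6.50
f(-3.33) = 12.86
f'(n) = 0.09*n^2 + 1.04*n - 4.03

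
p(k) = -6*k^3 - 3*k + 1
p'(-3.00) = -165.00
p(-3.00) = 172.00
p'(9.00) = -1461.00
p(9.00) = -4400.00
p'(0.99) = -20.64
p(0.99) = -7.79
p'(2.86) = -150.23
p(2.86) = -147.94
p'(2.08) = -80.88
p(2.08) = -59.23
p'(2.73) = -137.15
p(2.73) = -129.27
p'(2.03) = -77.18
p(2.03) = -55.28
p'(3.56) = -231.12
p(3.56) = -280.39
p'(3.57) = -232.41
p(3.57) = -282.71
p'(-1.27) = -32.03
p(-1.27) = 17.10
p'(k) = -18*k^2 - 3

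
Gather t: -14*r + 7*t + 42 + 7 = -14*r + 7*t + 49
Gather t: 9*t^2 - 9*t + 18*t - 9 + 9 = 9*t^2 + 9*t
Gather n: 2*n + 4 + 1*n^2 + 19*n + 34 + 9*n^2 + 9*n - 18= 10*n^2 + 30*n + 20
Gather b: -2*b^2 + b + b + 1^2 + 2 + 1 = -2*b^2 + 2*b + 4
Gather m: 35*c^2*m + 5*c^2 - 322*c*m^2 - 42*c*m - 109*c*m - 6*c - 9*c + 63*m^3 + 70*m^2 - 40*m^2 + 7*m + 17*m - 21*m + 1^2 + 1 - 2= 5*c^2 - 15*c + 63*m^3 + m^2*(30 - 322*c) + m*(35*c^2 - 151*c + 3)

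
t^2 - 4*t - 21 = (t - 7)*(t + 3)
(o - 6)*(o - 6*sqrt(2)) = o^2 - 6*sqrt(2)*o - 6*o + 36*sqrt(2)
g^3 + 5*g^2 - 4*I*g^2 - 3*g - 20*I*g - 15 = (g + 5)*(g - 3*I)*(g - I)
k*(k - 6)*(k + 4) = k^3 - 2*k^2 - 24*k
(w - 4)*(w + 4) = w^2 - 16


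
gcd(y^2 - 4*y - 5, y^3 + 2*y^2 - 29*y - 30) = y^2 - 4*y - 5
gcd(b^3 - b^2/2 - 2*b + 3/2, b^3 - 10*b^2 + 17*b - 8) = b^2 - 2*b + 1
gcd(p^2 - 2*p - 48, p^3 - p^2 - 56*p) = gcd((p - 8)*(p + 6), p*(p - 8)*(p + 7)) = p - 8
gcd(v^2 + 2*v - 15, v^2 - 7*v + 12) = v - 3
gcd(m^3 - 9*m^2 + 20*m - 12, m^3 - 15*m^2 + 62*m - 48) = m^2 - 7*m + 6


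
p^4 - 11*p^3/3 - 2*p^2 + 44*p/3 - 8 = (p - 3)*(p - 2)*(p - 2/3)*(p + 2)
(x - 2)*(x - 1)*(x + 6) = x^3 + 3*x^2 - 16*x + 12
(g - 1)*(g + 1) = g^2 - 1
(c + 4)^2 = c^2 + 8*c + 16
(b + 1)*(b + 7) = b^2 + 8*b + 7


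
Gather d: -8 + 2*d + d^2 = d^2 + 2*d - 8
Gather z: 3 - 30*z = 3 - 30*z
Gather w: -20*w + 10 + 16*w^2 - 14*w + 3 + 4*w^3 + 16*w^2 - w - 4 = 4*w^3 + 32*w^2 - 35*w + 9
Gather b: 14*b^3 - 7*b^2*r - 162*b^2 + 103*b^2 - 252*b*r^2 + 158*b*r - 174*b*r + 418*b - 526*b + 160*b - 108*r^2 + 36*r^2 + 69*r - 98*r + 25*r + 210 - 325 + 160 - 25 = 14*b^3 + b^2*(-7*r - 59) + b*(-252*r^2 - 16*r + 52) - 72*r^2 - 4*r + 20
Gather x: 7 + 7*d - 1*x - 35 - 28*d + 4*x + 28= -21*d + 3*x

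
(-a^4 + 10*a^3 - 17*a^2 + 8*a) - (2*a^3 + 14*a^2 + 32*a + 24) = -a^4 + 8*a^3 - 31*a^2 - 24*a - 24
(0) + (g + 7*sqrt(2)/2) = g + 7*sqrt(2)/2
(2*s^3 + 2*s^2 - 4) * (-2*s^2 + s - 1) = -4*s^5 - 2*s^4 + 6*s^2 - 4*s + 4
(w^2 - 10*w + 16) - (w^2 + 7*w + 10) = 6 - 17*w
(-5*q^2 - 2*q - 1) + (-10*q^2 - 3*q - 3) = -15*q^2 - 5*q - 4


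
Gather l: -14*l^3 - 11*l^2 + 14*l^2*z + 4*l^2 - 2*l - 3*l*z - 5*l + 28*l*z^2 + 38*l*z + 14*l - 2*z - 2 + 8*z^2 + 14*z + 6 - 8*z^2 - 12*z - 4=-14*l^3 + l^2*(14*z - 7) + l*(28*z^2 + 35*z + 7)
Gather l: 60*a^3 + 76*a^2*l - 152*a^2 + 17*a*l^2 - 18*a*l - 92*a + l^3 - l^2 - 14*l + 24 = 60*a^3 - 152*a^2 - 92*a + l^3 + l^2*(17*a - 1) + l*(76*a^2 - 18*a - 14) + 24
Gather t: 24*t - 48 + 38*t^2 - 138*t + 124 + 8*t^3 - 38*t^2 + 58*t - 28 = 8*t^3 - 56*t + 48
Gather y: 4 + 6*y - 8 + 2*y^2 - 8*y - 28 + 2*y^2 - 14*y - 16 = 4*y^2 - 16*y - 48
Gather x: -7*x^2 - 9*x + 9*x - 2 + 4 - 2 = -7*x^2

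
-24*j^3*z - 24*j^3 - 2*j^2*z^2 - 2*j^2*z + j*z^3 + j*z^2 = (-6*j + z)*(4*j + z)*(j*z + j)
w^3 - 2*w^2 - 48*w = w*(w - 8)*(w + 6)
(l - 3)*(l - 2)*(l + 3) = l^3 - 2*l^2 - 9*l + 18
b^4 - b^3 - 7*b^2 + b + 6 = (b - 3)*(b - 1)*(b + 1)*(b + 2)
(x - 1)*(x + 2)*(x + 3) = x^3 + 4*x^2 + x - 6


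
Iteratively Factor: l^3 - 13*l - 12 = (l + 3)*(l^2 - 3*l - 4) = (l - 4)*(l + 3)*(l + 1)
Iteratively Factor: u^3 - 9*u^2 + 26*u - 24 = (u - 2)*(u^2 - 7*u + 12) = (u - 3)*(u - 2)*(u - 4)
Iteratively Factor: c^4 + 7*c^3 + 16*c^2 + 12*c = (c + 2)*(c^3 + 5*c^2 + 6*c) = (c + 2)*(c + 3)*(c^2 + 2*c) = (c + 2)^2*(c + 3)*(c)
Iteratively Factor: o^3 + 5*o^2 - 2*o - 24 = (o + 3)*(o^2 + 2*o - 8) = (o - 2)*(o + 3)*(o + 4)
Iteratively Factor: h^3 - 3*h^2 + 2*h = (h - 2)*(h^2 - h) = (h - 2)*(h - 1)*(h)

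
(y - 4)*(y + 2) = y^2 - 2*y - 8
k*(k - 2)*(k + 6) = k^3 + 4*k^2 - 12*k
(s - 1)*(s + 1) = s^2 - 1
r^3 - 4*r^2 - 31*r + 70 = (r - 7)*(r - 2)*(r + 5)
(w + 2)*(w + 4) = w^2 + 6*w + 8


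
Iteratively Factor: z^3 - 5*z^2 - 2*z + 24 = (z - 4)*(z^2 - z - 6) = (z - 4)*(z + 2)*(z - 3)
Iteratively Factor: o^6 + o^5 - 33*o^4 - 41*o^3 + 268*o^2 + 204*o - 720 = (o - 2)*(o^5 + 3*o^4 - 27*o^3 - 95*o^2 + 78*o + 360) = (o - 2)^2*(o^4 + 5*o^3 - 17*o^2 - 129*o - 180) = (o - 2)^2*(o + 3)*(o^3 + 2*o^2 - 23*o - 60) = (o - 2)^2*(o + 3)^2*(o^2 - o - 20) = (o - 2)^2*(o + 3)^2*(o + 4)*(o - 5)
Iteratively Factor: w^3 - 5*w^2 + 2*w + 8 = (w - 4)*(w^2 - w - 2) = (w - 4)*(w + 1)*(w - 2)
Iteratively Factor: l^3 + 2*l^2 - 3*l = (l + 3)*(l^2 - l) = (l - 1)*(l + 3)*(l)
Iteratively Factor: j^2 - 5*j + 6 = (j - 2)*(j - 3)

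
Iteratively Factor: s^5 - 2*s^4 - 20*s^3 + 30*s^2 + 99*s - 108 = (s - 3)*(s^4 + s^3 - 17*s^2 - 21*s + 36) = (s - 3)*(s + 3)*(s^3 - 2*s^2 - 11*s + 12) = (s - 3)*(s + 3)^2*(s^2 - 5*s + 4) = (s - 4)*(s - 3)*(s + 3)^2*(s - 1)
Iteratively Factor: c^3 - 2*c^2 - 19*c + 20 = (c + 4)*(c^2 - 6*c + 5) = (c - 5)*(c + 4)*(c - 1)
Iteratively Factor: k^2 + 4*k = (k + 4)*(k)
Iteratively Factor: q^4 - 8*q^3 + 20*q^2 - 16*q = (q - 4)*(q^3 - 4*q^2 + 4*q) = (q - 4)*(q - 2)*(q^2 - 2*q) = q*(q - 4)*(q - 2)*(q - 2)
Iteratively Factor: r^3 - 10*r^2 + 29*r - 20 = (r - 4)*(r^2 - 6*r + 5) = (r - 4)*(r - 1)*(r - 5)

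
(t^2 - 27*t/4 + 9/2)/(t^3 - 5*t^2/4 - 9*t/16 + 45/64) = 16*(t - 6)/(16*t^2 - 8*t - 15)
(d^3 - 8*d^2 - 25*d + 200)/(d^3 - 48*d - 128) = (d^2 - 25)/(d^2 + 8*d + 16)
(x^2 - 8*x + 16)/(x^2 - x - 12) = (x - 4)/(x + 3)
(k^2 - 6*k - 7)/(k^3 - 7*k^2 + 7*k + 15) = (k - 7)/(k^2 - 8*k + 15)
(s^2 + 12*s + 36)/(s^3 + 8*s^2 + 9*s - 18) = (s + 6)/(s^2 + 2*s - 3)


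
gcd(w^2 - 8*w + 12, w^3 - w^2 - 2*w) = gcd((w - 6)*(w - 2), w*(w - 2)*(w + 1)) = w - 2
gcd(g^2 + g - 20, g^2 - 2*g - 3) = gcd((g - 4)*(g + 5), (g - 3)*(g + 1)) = 1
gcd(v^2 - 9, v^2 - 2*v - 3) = v - 3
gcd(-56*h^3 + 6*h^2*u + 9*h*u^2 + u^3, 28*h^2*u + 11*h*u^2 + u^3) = 28*h^2 + 11*h*u + u^2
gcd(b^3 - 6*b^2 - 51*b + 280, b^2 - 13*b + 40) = b^2 - 13*b + 40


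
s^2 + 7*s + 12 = (s + 3)*(s + 4)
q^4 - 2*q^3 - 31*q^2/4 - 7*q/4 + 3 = (q - 4)*(q - 1/2)*(q + 1)*(q + 3/2)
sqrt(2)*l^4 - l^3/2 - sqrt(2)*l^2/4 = l^2*(l - sqrt(2)/2)*(sqrt(2)*l + 1/2)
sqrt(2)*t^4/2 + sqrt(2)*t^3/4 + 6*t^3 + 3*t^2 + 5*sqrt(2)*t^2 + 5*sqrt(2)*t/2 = t*(t + 1/2)*(t + 5*sqrt(2))*(sqrt(2)*t/2 + 1)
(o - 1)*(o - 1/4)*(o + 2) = o^3 + 3*o^2/4 - 9*o/4 + 1/2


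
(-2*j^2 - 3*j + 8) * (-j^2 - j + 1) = 2*j^4 + 5*j^3 - 7*j^2 - 11*j + 8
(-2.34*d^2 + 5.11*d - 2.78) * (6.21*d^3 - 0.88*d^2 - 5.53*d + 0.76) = -14.5314*d^5 + 33.7923*d^4 - 8.8204*d^3 - 27.5903*d^2 + 19.257*d - 2.1128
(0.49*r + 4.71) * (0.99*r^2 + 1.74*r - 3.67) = 0.4851*r^3 + 5.5155*r^2 + 6.3971*r - 17.2857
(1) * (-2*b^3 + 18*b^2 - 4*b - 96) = -2*b^3 + 18*b^2 - 4*b - 96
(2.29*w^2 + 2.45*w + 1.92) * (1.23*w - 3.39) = 2.8167*w^3 - 4.7496*w^2 - 5.9439*w - 6.5088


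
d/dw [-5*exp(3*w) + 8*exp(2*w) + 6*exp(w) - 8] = (-15*exp(2*w) + 16*exp(w) + 6)*exp(w)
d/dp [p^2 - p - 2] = 2*p - 1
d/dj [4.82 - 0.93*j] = -0.930000000000000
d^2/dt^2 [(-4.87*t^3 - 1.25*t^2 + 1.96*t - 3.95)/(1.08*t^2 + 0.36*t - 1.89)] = (-7.105427357601e-15*t^5 + 3.5527136788005e-15*t^4 - 15.599304*t^3 - 23.071392*t^2 - 89.58681*t - 23.412402)/(1.259712*t^6 + 1.259712*t^5 - 6.193584*t^4 - 4.362336*t^3 + 10.838772*t^2 + 3.857868*t - 6.751269)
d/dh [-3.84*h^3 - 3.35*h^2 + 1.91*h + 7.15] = -11.52*h^2 - 6.7*h + 1.91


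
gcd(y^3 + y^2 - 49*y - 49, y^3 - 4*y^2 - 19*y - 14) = y^2 - 6*y - 7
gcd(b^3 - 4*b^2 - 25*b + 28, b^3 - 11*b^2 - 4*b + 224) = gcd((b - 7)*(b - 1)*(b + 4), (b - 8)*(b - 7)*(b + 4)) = b^2 - 3*b - 28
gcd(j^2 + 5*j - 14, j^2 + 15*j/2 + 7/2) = j + 7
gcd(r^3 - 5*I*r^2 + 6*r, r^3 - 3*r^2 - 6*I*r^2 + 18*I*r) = r^2 - 6*I*r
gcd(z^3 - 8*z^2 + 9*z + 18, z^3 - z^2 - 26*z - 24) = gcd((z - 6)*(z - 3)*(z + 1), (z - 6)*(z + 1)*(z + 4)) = z^2 - 5*z - 6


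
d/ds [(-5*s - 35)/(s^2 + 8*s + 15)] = 5*(-s^2 - 8*s + 2*(s + 4)*(s + 7) - 15)/(s^2 + 8*s + 15)^2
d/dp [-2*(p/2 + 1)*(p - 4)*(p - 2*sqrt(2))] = -3*p^2 + 4*p + 4*sqrt(2)*p - 4*sqrt(2) + 8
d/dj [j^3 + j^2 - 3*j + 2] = 3*j^2 + 2*j - 3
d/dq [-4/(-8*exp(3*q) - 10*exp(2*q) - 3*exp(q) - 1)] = (-96*exp(2*q) - 80*exp(q) - 12)*exp(q)/(8*exp(3*q) + 10*exp(2*q) + 3*exp(q) + 1)^2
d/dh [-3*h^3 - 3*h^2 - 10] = 3*h*(-3*h - 2)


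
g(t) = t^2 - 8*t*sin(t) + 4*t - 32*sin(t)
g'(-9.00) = -47.15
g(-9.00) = 28.52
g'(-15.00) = -87.65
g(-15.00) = 107.77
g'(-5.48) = -4.49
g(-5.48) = 16.63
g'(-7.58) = 4.29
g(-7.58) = -0.44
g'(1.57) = -0.90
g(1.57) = -35.82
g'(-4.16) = -11.80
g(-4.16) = 1.76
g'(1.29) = -12.83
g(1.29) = -33.84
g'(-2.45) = 13.75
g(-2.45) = 4.11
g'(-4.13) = -11.51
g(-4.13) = 1.41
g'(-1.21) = 1.19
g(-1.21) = 17.51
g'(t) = -8*t*cos(t) + 2*t - 8*sin(t) - 32*cos(t) + 4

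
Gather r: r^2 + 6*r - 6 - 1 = r^2 + 6*r - 7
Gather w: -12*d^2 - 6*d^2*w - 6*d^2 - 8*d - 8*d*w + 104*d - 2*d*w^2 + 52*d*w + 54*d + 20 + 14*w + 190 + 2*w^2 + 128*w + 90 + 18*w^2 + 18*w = -18*d^2 + 150*d + w^2*(20 - 2*d) + w*(-6*d^2 + 44*d + 160) + 300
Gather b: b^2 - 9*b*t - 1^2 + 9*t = b^2 - 9*b*t + 9*t - 1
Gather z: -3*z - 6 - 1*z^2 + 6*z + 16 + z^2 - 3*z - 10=0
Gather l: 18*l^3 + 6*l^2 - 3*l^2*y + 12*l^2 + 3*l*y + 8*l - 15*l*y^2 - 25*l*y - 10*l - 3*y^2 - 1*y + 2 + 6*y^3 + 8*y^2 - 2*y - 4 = 18*l^3 + l^2*(18 - 3*y) + l*(-15*y^2 - 22*y - 2) + 6*y^3 + 5*y^2 - 3*y - 2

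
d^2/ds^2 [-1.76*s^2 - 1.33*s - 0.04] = -3.52000000000000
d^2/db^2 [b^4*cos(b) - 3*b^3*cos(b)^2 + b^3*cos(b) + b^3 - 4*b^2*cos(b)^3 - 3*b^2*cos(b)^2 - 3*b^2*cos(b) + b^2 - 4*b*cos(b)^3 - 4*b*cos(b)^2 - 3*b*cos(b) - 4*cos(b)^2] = -b^4*cos(b) - 8*b^3*sin(b) - b^3*cos(b) + 6*b^3*cos(2*b) - 6*b^2*sin(b) + 18*b^2*sin(2*b) + 18*b^2*cos(b) + 6*b^2*cos(2*b) + 9*b^2*cos(3*b) + 24*b*sin(b) + 12*b*sin(2*b) + 12*b*sin(3*b) + 12*b*cos(b) - b*cos(2*b) + 9*b*cos(3*b) - 3*b + 12*sin(b) + 8*sin(2*b) + 6*sin(3*b) - 12*cos(b) + 5*cos(2*b) - 2*cos(3*b) - 1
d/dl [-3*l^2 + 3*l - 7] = 3 - 6*l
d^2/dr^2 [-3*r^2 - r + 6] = -6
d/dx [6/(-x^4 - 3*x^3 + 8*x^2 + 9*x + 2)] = 6*(4*x^3 + 9*x^2 - 16*x - 9)/(-x^4 - 3*x^3 + 8*x^2 + 9*x + 2)^2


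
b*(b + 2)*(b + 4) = b^3 + 6*b^2 + 8*b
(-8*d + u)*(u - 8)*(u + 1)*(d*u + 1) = -8*d^2*u^3 + 56*d^2*u^2 + 64*d^2*u + d*u^4 - 7*d*u^3 - 16*d*u^2 + 56*d*u + 64*d + u^3 - 7*u^2 - 8*u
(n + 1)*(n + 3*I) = n^2 + n + 3*I*n + 3*I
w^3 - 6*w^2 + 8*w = w*(w - 4)*(w - 2)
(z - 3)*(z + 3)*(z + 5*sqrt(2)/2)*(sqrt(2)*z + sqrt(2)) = sqrt(2)*z^4 + sqrt(2)*z^3 + 5*z^3 - 9*sqrt(2)*z^2 + 5*z^2 - 45*z - 9*sqrt(2)*z - 45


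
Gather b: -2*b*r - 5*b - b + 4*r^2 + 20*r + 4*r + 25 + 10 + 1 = b*(-2*r - 6) + 4*r^2 + 24*r + 36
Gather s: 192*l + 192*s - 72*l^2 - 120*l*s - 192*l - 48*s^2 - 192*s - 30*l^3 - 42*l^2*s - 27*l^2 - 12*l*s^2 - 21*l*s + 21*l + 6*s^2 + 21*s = -30*l^3 - 99*l^2 + 21*l + s^2*(-12*l - 42) + s*(-42*l^2 - 141*l + 21)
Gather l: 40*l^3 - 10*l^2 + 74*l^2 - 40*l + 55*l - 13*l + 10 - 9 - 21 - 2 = 40*l^3 + 64*l^2 + 2*l - 22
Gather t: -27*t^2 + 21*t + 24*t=-27*t^2 + 45*t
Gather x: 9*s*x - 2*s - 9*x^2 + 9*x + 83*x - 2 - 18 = -2*s - 9*x^2 + x*(9*s + 92) - 20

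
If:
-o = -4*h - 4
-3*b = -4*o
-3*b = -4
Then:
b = 4/3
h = -3/4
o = 1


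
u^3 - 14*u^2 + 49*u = u*(u - 7)^2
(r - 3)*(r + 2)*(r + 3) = r^3 + 2*r^2 - 9*r - 18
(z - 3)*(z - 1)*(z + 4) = z^3 - 13*z + 12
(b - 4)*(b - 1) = b^2 - 5*b + 4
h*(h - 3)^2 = h^3 - 6*h^2 + 9*h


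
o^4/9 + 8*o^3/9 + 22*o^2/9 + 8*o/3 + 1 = (o/3 + 1)^2*(o + 1)^2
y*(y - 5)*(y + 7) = y^3 + 2*y^2 - 35*y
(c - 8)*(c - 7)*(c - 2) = c^3 - 17*c^2 + 86*c - 112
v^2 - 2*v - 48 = (v - 8)*(v + 6)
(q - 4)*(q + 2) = q^2 - 2*q - 8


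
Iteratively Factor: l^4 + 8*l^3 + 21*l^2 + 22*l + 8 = (l + 2)*(l^3 + 6*l^2 + 9*l + 4) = (l + 1)*(l + 2)*(l^2 + 5*l + 4) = (l + 1)^2*(l + 2)*(l + 4)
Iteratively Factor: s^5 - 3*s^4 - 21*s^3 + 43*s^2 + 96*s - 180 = (s + 3)*(s^4 - 6*s^3 - 3*s^2 + 52*s - 60) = (s - 2)*(s + 3)*(s^3 - 4*s^2 - 11*s + 30) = (s - 5)*(s - 2)*(s + 3)*(s^2 + s - 6) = (s - 5)*(s - 2)*(s + 3)^2*(s - 2)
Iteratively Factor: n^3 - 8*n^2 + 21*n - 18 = (n - 2)*(n^2 - 6*n + 9) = (n - 3)*(n - 2)*(n - 3)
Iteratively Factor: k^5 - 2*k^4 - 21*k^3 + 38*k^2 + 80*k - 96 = (k - 4)*(k^4 + 2*k^3 - 13*k^2 - 14*k + 24) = (k - 4)*(k - 3)*(k^3 + 5*k^2 + 2*k - 8) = (k - 4)*(k - 3)*(k + 2)*(k^2 + 3*k - 4) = (k - 4)*(k - 3)*(k - 1)*(k + 2)*(k + 4)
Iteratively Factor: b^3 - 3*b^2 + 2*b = (b - 2)*(b^2 - b) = b*(b - 2)*(b - 1)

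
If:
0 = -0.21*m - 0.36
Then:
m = -1.71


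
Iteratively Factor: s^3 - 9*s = (s - 3)*(s^2 + 3*s) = s*(s - 3)*(s + 3)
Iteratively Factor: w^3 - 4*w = (w - 2)*(w^2 + 2*w) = (w - 2)*(w + 2)*(w)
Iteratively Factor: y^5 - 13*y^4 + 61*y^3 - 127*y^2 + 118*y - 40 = (y - 1)*(y^4 - 12*y^3 + 49*y^2 - 78*y + 40) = (y - 1)^2*(y^3 - 11*y^2 + 38*y - 40) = (y - 5)*(y - 1)^2*(y^2 - 6*y + 8) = (y - 5)*(y - 4)*(y - 1)^2*(y - 2)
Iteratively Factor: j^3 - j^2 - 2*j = (j + 1)*(j^2 - 2*j) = (j - 2)*(j + 1)*(j)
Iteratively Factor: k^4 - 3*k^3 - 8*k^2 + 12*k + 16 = (k + 1)*(k^3 - 4*k^2 - 4*k + 16) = (k - 2)*(k + 1)*(k^2 - 2*k - 8) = (k - 4)*(k - 2)*(k + 1)*(k + 2)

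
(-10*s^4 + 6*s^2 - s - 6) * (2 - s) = 10*s^5 - 20*s^4 - 6*s^3 + 13*s^2 + 4*s - 12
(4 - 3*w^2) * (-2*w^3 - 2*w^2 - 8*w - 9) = 6*w^5 + 6*w^4 + 16*w^3 + 19*w^2 - 32*w - 36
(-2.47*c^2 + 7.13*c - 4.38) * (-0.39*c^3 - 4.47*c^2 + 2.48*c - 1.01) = 0.9633*c^5 + 8.2602*c^4 - 36.2885*c^3 + 39.7557*c^2 - 18.0637*c + 4.4238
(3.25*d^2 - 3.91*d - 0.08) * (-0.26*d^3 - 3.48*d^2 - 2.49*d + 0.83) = -0.845*d^5 - 10.2934*d^4 + 5.5351*d^3 + 12.7118*d^2 - 3.0461*d - 0.0664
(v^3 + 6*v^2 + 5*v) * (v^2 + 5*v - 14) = v^5 + 11*v^4 + 21*v^3 - 59*v^2 - 70*v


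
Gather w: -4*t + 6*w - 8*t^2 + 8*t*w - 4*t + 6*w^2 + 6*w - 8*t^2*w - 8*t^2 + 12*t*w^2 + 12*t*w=-16*t^2 - 8*t + w^2*(12*t + 6) + w*(-8*t^2 + 20*t + 12)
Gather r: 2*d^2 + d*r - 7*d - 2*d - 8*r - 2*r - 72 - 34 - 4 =2*d^2 - 9*d + r*(d - 10) - 110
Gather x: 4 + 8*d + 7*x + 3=8*d + 7*x + 7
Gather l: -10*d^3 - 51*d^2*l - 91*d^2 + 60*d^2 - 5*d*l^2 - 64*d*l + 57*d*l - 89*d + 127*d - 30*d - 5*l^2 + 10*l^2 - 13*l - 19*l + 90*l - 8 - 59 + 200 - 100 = -10*d^3 - 31*d^2 + 8*d + l^2*(5 - 5*d) + l*(-51*d^2 - 7*d + 58) + 33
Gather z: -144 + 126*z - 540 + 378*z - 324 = 504*z - 1008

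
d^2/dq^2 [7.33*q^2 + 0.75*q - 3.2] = 14.6600000000000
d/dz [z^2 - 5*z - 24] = 2*z - 5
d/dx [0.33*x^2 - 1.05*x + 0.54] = 0.66*x - 1.05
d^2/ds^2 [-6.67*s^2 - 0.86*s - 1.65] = -13.3400000000000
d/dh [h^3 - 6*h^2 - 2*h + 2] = 3*h^2 - 12*h - 2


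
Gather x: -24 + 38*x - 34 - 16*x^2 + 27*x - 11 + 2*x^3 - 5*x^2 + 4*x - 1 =2*x^3 - 21*x^2 + 69*x - 70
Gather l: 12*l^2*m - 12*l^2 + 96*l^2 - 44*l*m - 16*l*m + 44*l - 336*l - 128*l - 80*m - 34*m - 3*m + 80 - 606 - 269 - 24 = l^2*(12*m + 84) + l*(-60*m - 420) - 117*m - 819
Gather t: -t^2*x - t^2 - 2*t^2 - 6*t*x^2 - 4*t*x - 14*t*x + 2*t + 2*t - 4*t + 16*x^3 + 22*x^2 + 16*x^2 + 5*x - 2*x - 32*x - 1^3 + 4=t^2*(-x - 3) + t*(-6*x^2 - 18*x) + 16*x^3 + 38*x^2 - 29*x + 3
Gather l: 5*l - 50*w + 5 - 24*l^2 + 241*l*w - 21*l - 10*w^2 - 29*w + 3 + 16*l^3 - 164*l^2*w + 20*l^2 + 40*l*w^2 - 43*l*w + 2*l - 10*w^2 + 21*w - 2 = 16*l^3 + l^2*(-164*w - 4) + l*(40*w^2 + 198*w - 14) - 20*w^2 - 58*w + 6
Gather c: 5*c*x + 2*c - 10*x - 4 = c*(5*x + 2) - 10*x - 4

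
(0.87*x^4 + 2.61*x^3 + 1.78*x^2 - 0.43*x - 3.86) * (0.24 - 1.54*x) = -1.3398*x^5 - 3.8106*x^4 - 2.1148*x^3 + 1.0894*x^2 + 5.8412*x - 0.9264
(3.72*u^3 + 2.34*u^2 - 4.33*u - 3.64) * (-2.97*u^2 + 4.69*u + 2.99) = -11.0484*u^5 + 10.497*u^4 + 34.9575*u^3 - 2.5003*u^2 - 30.0183*u - 10.8836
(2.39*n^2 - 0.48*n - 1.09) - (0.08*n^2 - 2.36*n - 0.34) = 2.31*n^2 + 1.88*n - 0.75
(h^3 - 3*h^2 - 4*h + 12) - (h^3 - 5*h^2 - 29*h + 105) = 2*h^2 + 25*h - 93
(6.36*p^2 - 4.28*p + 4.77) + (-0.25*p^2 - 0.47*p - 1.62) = 6.11*p^2 - 4.75*p + 3.15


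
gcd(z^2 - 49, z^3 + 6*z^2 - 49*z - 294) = z^2 - 49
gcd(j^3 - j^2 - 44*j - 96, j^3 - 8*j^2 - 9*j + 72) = j^2 - 5*j - 24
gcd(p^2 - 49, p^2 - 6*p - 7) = p - 7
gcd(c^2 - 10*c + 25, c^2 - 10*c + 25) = c^2 - 10*c + 25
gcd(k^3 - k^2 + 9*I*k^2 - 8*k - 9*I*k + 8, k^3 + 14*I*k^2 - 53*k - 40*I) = k^2 + 9*I*k - 8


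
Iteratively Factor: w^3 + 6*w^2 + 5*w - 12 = (w + 4)*(w^2 + 2*w - 3) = (w - 1)*(w + 4)*(w + 3)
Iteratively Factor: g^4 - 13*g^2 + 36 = (g + 2)*(g^3 - 2*g^2 - 9*g + 18) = (g - 2)*(g + 2)*(g^2 - 9) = (g - 2)*(g + 2)*(g + 3)*(g - 3)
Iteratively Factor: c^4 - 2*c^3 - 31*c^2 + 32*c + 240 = (c + 3)*(c^3 - 5*c^2 - 16*c + 80) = (c - 5)*(c + 3)*(c^2 - 16) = (c - 5)*(c + 3)*(c + 4)*(c - 4)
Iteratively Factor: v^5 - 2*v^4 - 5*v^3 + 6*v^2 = (v)*(v^4 - 2*v^3 - 5*v^2 + 6*v) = v*(v - 1)*(v^3 - v^2 - 6*v) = v^2*(v - 1)*(v^2 - v - 6) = v^2*(v - 1)*(v + 2)*(v - 3)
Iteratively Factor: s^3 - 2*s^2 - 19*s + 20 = (s + 4)*(s^2 - 6*s + 5) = (s - 5)*(s + 4)*(s - 1)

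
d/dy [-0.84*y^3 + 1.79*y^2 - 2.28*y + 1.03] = -2.52*y^2 + 3.58*y - 2.28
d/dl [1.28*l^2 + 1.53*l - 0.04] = 2.56*l + 1.53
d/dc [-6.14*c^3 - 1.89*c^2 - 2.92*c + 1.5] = -18.42*c^2 - 3.78*c - 2.92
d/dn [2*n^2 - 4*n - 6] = 4*n - 4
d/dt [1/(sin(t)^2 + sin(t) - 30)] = -(2*sin(t) + 1)*cos(t)/(sin(t)^2 + sin(t) - 30)^2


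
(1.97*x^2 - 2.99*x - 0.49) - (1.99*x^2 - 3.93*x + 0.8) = -0.02*x^2 + 0.94*x - 1.29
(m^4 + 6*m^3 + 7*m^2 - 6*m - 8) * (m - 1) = m^5 + 5*m^4 + m^3 - 13*m^2 - 2*m + 8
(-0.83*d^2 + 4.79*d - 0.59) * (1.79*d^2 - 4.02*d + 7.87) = -1.4857*d^4 + 11.9107*d^3 - 26.844*d^2 + 40.0691*d - 4.6433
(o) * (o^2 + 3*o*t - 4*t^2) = o^3 + 3*o^2*t - 4*o*t^2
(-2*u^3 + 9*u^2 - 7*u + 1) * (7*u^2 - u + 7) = -14*u^5 + 65*u^4 - 72*u^3 + 77*u^2 - 50*u + 7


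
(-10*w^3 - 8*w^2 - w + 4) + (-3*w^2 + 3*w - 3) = -10*w^3 - 11*w^2 + 2*w + 1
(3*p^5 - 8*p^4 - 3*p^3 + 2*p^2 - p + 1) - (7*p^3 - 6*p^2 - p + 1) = 3*p^5 - 8*p^4 - 10*p^3 + 8*p^2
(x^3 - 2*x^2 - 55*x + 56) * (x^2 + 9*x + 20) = x^5 + 7*x^4 - 53*x^3 - 479*x^2 - 596*x + 1120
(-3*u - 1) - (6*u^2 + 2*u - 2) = -6*u^2 - 5*u + 1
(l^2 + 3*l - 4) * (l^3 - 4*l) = l^5 + 3*l^4 - 8*l^3 - 12*l^2 + 16*l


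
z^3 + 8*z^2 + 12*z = z*(z + 2)*(z + 6)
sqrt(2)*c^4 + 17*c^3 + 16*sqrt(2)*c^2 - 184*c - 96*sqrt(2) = (c - 2*sqrt(2))*(c + 4*sqrt(2))*(c + 6*sqrt(2))*(sqrt(2)*c + 1)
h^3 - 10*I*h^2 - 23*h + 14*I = (h - 7*I)*(h - 2*I)*(h - I)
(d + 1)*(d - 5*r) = d^2 - 5*d*r + d - 5*r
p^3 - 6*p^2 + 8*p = p*(p - 4)*(p - 2)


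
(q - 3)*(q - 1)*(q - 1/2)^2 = q^4 - 5*q^3 + 29*q^2/4 - 4*q + 3/4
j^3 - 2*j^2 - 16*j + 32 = (j - 4)*(j - 2)*(j + 4)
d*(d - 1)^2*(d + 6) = d^4 + 4*d^3 - 11*d^2 + 6*d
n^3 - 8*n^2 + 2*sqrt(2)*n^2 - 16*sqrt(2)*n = n*(n - 8)*(n + 2*sqrt(2))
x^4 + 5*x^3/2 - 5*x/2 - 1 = (x - 1)*(x + 1/2)*(x + 1)*(x + 2)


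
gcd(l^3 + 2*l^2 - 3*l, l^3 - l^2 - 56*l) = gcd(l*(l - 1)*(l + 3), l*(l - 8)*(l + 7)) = l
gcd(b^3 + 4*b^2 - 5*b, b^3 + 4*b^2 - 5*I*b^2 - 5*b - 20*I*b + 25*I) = b^2 + 4*b - 5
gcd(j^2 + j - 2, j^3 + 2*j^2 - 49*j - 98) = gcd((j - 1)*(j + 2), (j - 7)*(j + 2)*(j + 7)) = j + 2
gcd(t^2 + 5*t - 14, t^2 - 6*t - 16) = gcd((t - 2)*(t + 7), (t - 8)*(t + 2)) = 1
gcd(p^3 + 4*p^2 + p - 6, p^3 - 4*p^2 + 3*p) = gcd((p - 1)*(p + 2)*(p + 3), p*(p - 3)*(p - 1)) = p - 1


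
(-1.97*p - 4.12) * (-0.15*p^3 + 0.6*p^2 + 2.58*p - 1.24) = 0.2955*p^4 - 0.564*p^3 - 7.5546*p^2 - 8.1868*p + 5.1088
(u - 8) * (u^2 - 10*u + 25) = u^3 - 18*u^2 + 105*u - 200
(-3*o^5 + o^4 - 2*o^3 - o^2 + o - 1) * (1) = -3*o^5 + o^4 - 2*o^3 - o^2 + o - 1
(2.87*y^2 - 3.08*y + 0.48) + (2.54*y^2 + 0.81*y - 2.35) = 5.41*y^2 - 2.27*y - 1.87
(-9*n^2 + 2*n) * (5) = -45*n^2 + 10*n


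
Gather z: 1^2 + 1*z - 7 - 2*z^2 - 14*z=-2*z^2 - 13*z - 6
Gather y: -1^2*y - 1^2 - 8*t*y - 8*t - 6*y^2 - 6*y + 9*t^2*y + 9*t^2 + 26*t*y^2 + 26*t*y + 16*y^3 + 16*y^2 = 9*t^2 - 8*t + 16*y^3 + y^2*(26*t + 10) + y*(9*t^2 + 18*t - 7) - 1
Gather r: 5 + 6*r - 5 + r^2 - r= r^2 + 5*r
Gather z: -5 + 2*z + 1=2*z - 4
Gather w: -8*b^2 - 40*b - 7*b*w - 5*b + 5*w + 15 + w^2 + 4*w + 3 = -8*b^2 - 45*b + w^2 + w*(9 - 7*b) + 18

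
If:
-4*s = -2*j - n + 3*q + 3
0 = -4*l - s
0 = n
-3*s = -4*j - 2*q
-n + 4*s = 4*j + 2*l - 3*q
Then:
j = -27/13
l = 15/26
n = 0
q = 9/13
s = -30/13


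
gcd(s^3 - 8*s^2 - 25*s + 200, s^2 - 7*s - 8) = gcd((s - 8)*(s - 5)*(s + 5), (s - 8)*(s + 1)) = s - 8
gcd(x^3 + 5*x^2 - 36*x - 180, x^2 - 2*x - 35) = x + 5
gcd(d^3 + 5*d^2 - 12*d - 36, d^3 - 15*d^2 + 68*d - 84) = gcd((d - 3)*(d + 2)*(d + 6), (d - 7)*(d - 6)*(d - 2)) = 1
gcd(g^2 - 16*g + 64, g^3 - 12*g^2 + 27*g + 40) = g - 8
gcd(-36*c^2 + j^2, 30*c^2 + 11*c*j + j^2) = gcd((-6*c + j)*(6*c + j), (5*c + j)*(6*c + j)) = 6*c + j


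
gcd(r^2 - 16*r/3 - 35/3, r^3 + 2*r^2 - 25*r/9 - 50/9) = r + 5/3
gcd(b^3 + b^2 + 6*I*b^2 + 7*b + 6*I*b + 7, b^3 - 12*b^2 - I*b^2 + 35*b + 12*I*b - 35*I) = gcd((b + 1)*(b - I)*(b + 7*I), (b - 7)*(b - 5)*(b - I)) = b - I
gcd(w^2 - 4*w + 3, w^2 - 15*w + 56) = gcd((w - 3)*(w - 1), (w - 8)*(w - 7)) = 1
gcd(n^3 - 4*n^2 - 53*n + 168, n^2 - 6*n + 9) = n - 3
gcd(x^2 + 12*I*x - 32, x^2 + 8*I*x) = x + 8*I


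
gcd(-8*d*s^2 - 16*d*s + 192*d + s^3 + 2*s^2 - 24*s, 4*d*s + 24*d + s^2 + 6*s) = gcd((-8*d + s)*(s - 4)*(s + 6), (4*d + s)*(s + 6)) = s + 6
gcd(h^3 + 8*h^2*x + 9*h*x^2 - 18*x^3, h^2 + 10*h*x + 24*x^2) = h + 6*x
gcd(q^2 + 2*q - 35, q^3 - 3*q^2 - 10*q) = q - 5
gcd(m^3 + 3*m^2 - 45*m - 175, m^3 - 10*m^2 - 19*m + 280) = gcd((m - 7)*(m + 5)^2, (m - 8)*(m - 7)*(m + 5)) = m^2 - 2*m - 35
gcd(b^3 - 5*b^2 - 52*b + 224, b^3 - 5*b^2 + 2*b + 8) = b - 4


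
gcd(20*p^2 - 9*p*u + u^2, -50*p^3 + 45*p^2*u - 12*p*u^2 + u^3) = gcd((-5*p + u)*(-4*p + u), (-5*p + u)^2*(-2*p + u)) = 5*p - u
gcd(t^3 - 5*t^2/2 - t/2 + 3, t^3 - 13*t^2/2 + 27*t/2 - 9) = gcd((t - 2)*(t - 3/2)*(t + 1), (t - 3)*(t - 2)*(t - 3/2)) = t^2 - 7*t/2 + 3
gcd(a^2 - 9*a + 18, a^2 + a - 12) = a - 3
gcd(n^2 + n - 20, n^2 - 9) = 1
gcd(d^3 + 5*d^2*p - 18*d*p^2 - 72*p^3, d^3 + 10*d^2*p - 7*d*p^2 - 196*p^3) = -d + 4*p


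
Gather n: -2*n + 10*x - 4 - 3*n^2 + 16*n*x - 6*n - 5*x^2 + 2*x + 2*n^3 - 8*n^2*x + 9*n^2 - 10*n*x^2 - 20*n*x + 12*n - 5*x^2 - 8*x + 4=2*n^3 + n^2*(6 - 8*x) + n*(-10*x^2 - 4*x + 4) - 10*x^2 + 4*x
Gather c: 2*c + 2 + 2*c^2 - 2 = 2*c^2 + 2*c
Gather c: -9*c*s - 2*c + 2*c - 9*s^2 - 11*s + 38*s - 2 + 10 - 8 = -9*c*s - 9*s^2 + 27*s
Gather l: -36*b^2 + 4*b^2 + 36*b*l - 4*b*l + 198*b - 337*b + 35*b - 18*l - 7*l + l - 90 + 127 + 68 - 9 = -32*b^2 - 104*b + l*(32*b - 24) + 96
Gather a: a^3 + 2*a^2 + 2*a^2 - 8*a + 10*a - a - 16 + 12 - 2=a^3 + 4*a^2 + a - 6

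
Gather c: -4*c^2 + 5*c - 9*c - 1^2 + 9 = -4*c^2 - 4*c + 8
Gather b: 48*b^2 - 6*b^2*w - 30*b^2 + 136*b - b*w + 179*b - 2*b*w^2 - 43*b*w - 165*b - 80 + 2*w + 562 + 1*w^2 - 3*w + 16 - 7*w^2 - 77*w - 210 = b^2*(18 - 6*w) + b*(-2*w^2 - 44*w + 150) - 6*w^2 - 78*w + 288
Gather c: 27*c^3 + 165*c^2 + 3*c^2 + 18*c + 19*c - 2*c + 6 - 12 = 27*c^3 + 168*c^2 + 35*c - 6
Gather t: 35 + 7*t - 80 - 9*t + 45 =-2*t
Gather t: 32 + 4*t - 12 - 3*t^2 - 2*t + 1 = -3*t^2 + 2*t + 21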